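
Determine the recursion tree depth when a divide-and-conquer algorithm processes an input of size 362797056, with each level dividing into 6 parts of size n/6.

For divide and conquer with division factor 6:

Problem sizes at each level:
Level 0: 362797056
Level 1: 60466176
Level 2: 10077696
Level 3: 1679616
Level 4: 279936
Level 5: 46656
Level 6: 7776
Level 7: 1296
Level 8: 216
Level 9: 36
Level 10: 6
Level 11: 1

The root is level 0 and the size-1 base case is level 11 (the tree spans levels 0 through 11, i.e. 12 levels counting the root), so the depth is the number of divisions: log_6(362797056) = 11

The recursion tree depth is log_6(362797056) = 11. At each level, the problem size is divided by 6, so it takes 11 divisions to reduce to a base case of size 1. The algorithm makes 6 recursive calls at each level.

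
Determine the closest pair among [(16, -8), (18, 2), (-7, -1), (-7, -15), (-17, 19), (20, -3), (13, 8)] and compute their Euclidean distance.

Computing all pairwise distances among 7 points:

d((16, -8), (18, 2)) = 10.198
d((16, -8), (-7, -1)) = 24.0416
d((16, -8), (-7, -15)) = 24.0416
d((16, -8), (-17, 19)) = 42.638
d((16, -8), (20, -3)) = 6.4031
d((16, -8), (13, 8)) = 16.2788
d((18, 2), (-7, -1)) = 25.1794
d((18, 2), (-7, -15)) = 30.2324
d((18, 2), (-17, 19)) = 38.9102
d((18, 2), (20, -3)) = 5.3852 <-- minimum
d((18, 2), (13, 8)) = 7.8102
d((-7, -1), (-7, -15)) = 14.0
d((-7, -1), (-17, 19)) = 22.3607
d((-7, -1), (20, -3)) = 27.074
d((-7, -1), (13, 8)) = 21.9317
d((-7, -15), (-17, 19)) = 35.4401
d((-7, -15), (20, -3)) = 29.5466
d((-7, -15), (13, 8)) = 30.4795
d((-17, 19), (20, -3)) = 43.0465
d((-17, 19), (13, 8)) = 31.9531
d((20, -3), (13, 8)) = 13.0384

Closest pair: (18, 2) and (20, -3) with distance 5.3852

The closest pair is (18, 2) and (20, -3) with Euclidean distance 5.3852. For 7 points, brute-force pairwise comparison is shown above. For large n, the divide-and-conquer algorithm (sort by x, recurse on halves, check the dividing strip) achieves O(n log n).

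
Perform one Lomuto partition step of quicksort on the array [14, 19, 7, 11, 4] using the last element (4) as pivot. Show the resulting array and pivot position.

Lomuto partition with pivot = 4:

Initial array: [14, 19, 7, 11, 4]

arr[0]=14 > 4: no swap
arr[1]=19 > 4: no swap
arr[2]=7 > 4: no swap
arr[3]=11 > 4: no swap

Place pivot at position 0: [4, 19, 7, 11, 14]
Pivot position: 0

After partitioning with pivot 4, the array becomes [4, 19, 7, 11, 14]. The pivot is placed at index 0. All elements to the left of the pivot are <= 4, and all elements to the right are > 4.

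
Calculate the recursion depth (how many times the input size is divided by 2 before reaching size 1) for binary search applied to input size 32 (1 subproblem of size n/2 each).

For divide and conquer with division factor 2:

Problem sizes at each level:
Level 0: 32
Level 1: 16
Level 2: 8
Level 3: 4
Level 4: 2
Level 5: 1

The root is level 0 and the size-1 base case is level 5 (the tree spans levels 0 through 5, i.e. 6 levels counting the root), so the depth is the number of divisions: log_2(32) = 5

The recursion tree depth is log_2(32) = 5. At each level, the problem size is divided by 2, so it takes 5 divisions to reduce to a base case of size 1. The algorithm makes 1 recursive call at each level.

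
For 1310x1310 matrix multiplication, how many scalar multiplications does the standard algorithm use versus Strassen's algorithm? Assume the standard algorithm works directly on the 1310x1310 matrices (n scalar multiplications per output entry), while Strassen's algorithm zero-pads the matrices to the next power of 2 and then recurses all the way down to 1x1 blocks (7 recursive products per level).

Matrix multiplication for 1310x1310 matrices:

Strassen's algorithm requires power-of-2 dimensions. Pad 1310x1310 to 2048x2048 (next power of 2).

Standard algorithm: 1310^3 = 2248091000 multiplications
Strassen's algorithm: 7^(log2(2048)) = 7^11 = 1977326743 multiplications
Savings: 2248091000 - 1977326743 = 270764257 multiplications

Standard: 2248091000 multiplications (1310^3). Strassen: 1977326743 multiplications (7^11, after padding to 2048x2048). Strassen reduces 8 recursive multiplications to 7 at each level.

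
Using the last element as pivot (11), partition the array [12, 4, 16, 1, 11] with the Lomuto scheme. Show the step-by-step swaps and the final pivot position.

Lomuto partition with pivot = 11:

Initial array: [12, 4, 16, 1, 11]

arr[0]=12 > 11: no swap
arr[1]=4 <= 11: swap with position 0, array becomes [4, 12, 16, 1, 11]
arr[2]=16 > 11: no swap
arr[3]=1 <= 11: swap with position 1, array becomes [4, 1, 16, 12, 11]

Place pivot at position 2: [4, 1, 11, 12, 16]
Pivot position: 2

After partitioning with pivot 11, the array becomes [4, 1, 11, 12, 16]. The pivot is placed at index 2. All elements to the left of the pivot are <= 11, and all elements to the right are > 11.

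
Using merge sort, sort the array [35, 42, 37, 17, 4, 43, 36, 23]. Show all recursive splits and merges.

Merge sort trace:

Split: [35, 42, 37, 17, 4, 43, 36, 23] -> [35, 42, 37, 17] and [4, 43, 36, 23]
  Split: [35, 42, 37, 17] -> [35, 42] and [37, 17]
    Split: [35, 42] -> [35] and [42]
    Merge: [35] + [42] -> [35, 42]
    Split: [37, 17] -> [37] and [17]
    Merge: [37] + [17] -> [17, 37]
  Merge: [35, 42] + [17, 37] -> [17, 35, 37, 42]
  Split: [4, 43, 36, 23] -> [4, 43] and [36, 23]
    Split: [4, 43] -> [4] and [43]
    Merge: [4] + [43] -> [4, 43]
    Split: [36, 23] -> [36] and [23]
    Merge: [36] + [23] -> [23, 36]
  Merge: [4, 43] + [23, 36] -> [4, 23, 36, 43]
Merge: [17, 35, 37, 42] + [4, 23, 36, 43] -> [4, 17, 23, 35, 36, 37, 42, 43]

Final sorted array: [4, 17, 23, 35, 36, 37, 42, 43]

The merge sort proceeds by recursively splitting the array and merging sorted halves.
After all merges, the sorted array is [4, 17, 23, 35, 36, 37, 42, 43].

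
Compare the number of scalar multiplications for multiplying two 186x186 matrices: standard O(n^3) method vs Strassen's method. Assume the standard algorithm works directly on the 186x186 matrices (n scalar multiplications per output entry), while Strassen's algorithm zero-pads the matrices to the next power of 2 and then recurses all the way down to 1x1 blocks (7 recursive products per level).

Matrix multiplication for 186x186 matrices:

Strassen's algorithm requires power-of-2 dimensions. Pad 186x186 to 256x256 (next power of 2).

Standard algorithm: 186^3 = 6434856 multiplications
Strassen's algorithm: 7^(log2(256)) = 7^8 = 5764801 multiplications
Savings: 6434856 - 5764801 = 670055 multiplications

Standard: 6434856 multiplications (186^3). Strassen: 5764801 multiplications (7^8, after padding to 256x256). Strassen reduces 8 recursive multiplications to 7 at each level.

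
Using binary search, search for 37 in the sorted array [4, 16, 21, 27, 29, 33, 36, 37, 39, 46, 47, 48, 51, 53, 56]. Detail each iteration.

Binary search for 37 in [4, 16, 21, 27, 29, 33, 36, 37, 39, 46, 47, 48, 51, 53, 56]:

lo=0, hi=14, mid=7, arr[mid]=37 -> Found target at index 7!

Binary search finds 37 at index 7 after 1 comparisons. The search repeatedly halves the search space by comparing with the middle element.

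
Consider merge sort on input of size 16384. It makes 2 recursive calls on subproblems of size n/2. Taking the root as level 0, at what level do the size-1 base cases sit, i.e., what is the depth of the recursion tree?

For divide and conquer with division factor 2:

Problem sizes at each level:
Level 0: 16384
Level 1: 8192
Level 2: 4096
Level 3: 2048
Level 4: 1024
Level 5: 512
Level 6: 256
Level 7: 128
Level 8: 64
Level 9: 32
Level 10: 16
Level 11: 8
Level 12: 4
Level 13: 2
Level 14: 1

The root is level 0 and the size-1 base case is level 14 (the tree spans levels 0 through 14, i.e. 15 levels counting the root), so the depth is the number of divisions: log_2(16384) = 14

The recursion tree depth is log_2(16384) = 14. At each level, the problem size is divided by 2, so it takes 14 divisions to reduce to a base case of size 1. The algorithm makes 2 recursive calls at each level.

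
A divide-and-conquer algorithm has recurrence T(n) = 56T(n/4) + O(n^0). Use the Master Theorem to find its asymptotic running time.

Master Theorem for T(n) = 56T(n/4) + O(n^0):

a = 56, b = 4, c = 0
log_b(a) = log_4(56) = 2.9037

Case 1: c = 0 < log_4(56) = 2.9037
T(n) = O(n^(log_4 56))

For T(n) = 56T(n/4) + O(n^0): log_4(56) = 2.9037. This is Case 1 of the Master Theorem (c < log_b(a), work dominated by leaves), giving O(n^(log_4 56)).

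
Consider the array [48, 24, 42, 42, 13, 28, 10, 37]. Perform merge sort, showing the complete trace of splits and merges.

Merge sort trace:

Split: [48, 24, 42, 42, 13, 28, 10, 37] -> [48, 24, 42, 42] and [13, 28, 10, 37]
  Split: [48, 24, 42, 42] -> [48, 24] and [42, 42]
    Split: [48, 24] -> [48] and [24]
    Merge: [48] + [24] -> [24, 48]
    Split: [42, 42] -> [42] and [42]
    Merge: [42] + [42] -> [42, 42]
  Merge: [24, 48] + [42, 42] -> [24, 42, 42, 48]
  Split: [13, 28, 10, 37] -> [13, 28] and [10, 37]
    Split: [13, 28] -> [13] and [28]
    Merge: [13] + [28] -> [13, 28]
    Split: [10, 37] -> [10] and [37]
    Merge: [10] + [37] -> [10, 37]
  Merge: [13, 28] + [10, 37] -> [10, 13, 28, 37]
Merge: [24, 42, 42, 48] + [10, 13, 28, 37] -> [10, 13, 24, 28, 37, 42, 42, 48]

Final sorted array: [10, 13, 24, 28, 37, 42, 42, 48]

The merge sort proceeds by recursively splitting the array and merging sorted halves.
After all merges, the sorted array is [10, 13, 24, 28, 37, 42, 42, 48].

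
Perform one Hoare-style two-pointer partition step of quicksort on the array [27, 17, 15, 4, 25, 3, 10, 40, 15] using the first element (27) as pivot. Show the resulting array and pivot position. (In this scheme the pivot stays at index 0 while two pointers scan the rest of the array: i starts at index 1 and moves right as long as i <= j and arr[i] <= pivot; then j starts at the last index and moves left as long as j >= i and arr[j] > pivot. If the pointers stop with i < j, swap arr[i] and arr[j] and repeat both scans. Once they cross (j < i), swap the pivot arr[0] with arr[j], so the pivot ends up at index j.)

Hoare-style two-pointer partition with pivot = 27:

Initial array: [27, 17, 15, 4, 25, 3, 10, 40, 15]

Pointers start at i = 1, j = 8.
i stops at index 7 (arr[7]=40 > 27), j stops at index 8 (arr[8]=15 <= 27): swap arr[7] and arr[8], array becomes [27, 17, 15, 4, 25, 3, 10, 15, 40]
i ends at 8, j ends at 7: the pointers have crossed (j < i), so scanning stops.

Swap pivot arr[0] with arr[7] to place pivot at position 7: [15, 17, 15, 4, 25, 3, 10, 27, 40]
Pivot position: 7

After partitioning with pivot 27, the array becomes [15, 17, 15, 4, 25, 3, 10, 27, 40]. The pivot is placed at index 7. All elements to the left of the pivot are <= 27, and all elements to the right are > 27.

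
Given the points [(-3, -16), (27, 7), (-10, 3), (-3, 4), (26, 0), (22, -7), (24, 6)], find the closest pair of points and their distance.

Computing all pairwise distances among 7 points:

d((-3, -16), (27, 7)) = 37.8021
d((-3, -16), (-10, 3)) = 20.2485
d((-3, -16), (-3, 4)) = 20.0
d((-3, -16), (26, 0)) = 33.121
d((-3, -16), (22, -7)) = 26.5707
d((-3, -16), (24, 6)) = 34.8281
d((27, 7), (-10, 3)) = 37.2156
d((27, 7), (-3, 4)) = 30.1496
d((27, 7), (26, 0)) = 7.0711
d((27, 7), (22, -7)) = 14.8661
d((27, 7), (24, 6)) = 3.1623 <-- minimum
d((-10, 3), (-3, 4)) = 7.0711
d((-10, 3), (26, 0)) = 36.1248
d((-10, 3), (22, -7)) = 33.5261
d((-10, 3), (24, 6)) = 34.1321
d((-3, 4), (26, 0)) = 29.2746
d((-3, 4), (22, -7)) = 27.313
d((-3, 4), (24, 6)) = 27.074
d((26, 0), (22, -7)) = 8.0623
d((26, 0), (24, 6)) = 6.3246
d((22, -7), (24, 6)) = 13.1529

Closest pair: (27, 7) and (24, 6) with distance 3.1623

The closest pair is (27, 7) and (24, 6) with Euclidean distance 3.1623. For 7 points, brute-force pairwise comparison is shown above. For large n, the divide-and-conquer algorithm (sort by x, recurse on halves, check the dividing strip) achieves O(n log n).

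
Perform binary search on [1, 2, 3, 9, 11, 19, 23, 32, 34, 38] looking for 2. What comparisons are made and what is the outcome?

Binary search for 2 in [1, 2, 3, 9, 11, 19, 23, 32, 34, 38]:

lo=0, hi=9, mid=4, arr[mid]=11 -> 11 > 2, search left half
lo=0, hi=3, mid=1, arr[mid]=2 -> Found target at index 1!

Binary search finds 2 at index 1 after 2 comparisons. The search repeatedly halves the search space by comparing with the middle element.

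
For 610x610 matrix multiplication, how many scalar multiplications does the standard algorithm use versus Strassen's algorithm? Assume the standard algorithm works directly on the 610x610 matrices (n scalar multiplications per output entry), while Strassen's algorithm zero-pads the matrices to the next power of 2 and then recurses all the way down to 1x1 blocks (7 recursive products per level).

Matrix multiplication for 610x610 matrices:

Strassen's algorithm requires power-of-2 dimensions. Pad 610x610 to 1024x1024 (next power of 2).

Standard algorithm: 610^3 = 226981000 multiplications
Strassen's algorithm: 7^(log2(1024)) = 7^10 = 282475249 multiplications
Difference: 226981000 - 282475249 = -55494249 (Strassen uses MORE here due to padding overhead — for small or just-over-power-of-2 n, padding can outweigh the per-level savings)

Standard: 226981000 multiplications (610^3). Strassen: 282475249 multiplications (7^10, after padding to 1024x1024). Strassen reduces 8 recursive multiplications to 7 at each level.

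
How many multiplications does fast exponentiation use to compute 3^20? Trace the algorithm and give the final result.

Computing 3^20 by squaring (build up from 3^1; each line after the first costs one multiplication):

3^1 = 3
3^2 = (3^1)^2 = 3^2 = 9
3^4 = (3^2)^2 = 9^2 = 81
3^5 = 3 * 3^4 = 3 * 81 = 243
3^10 = (3^5)^2 = 243^2 = 59049
3^20 = (3^10)^2 = 59049^2 = 3486784401

Result: 3486784401
Multiplications needed: 5 (5 lines after 3^1)

3^20 = 3486784401. Using exponentiation by squaring, this requires 5 multiplications. The key idea: if the exponent is even, square the half-power; if odd, multiply by the base once.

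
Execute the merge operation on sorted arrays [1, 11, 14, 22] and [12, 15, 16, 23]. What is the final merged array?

Merging process:

Compare 1 vs 12: take 1 from left. Merged: [1]
Compare 11 vs 12: take 11 from left. Merged: [1, 11]
Compare 14 vs 12: take 12 from right. Merged: [1, 11, 12]
Compare 14 vs 15: take 14 from left. Merged: [1, 11, 12, 14]
Compare 22 vs 15: take 15 from right. Merged: [1, 11, 12, 14, 15]
Compare 22 vs 16: take 16 from right. Merged: [1, 11, 12, 14, 15, 16]
Compare 22 vs 23: take 22 from left. Merged: [1, 11, 12, 14, 15, 16, 22]
Append remaining from right: [23]. Merged: [1, 11, 12, 14, 15, 16, 22, 23]

Final merged array: [1, 11, 12, 14, 15, 16, 22, 23]
Total comparisons: 7

The merged array is [1, 11, 12, 14, 15, 16, 22, 23], requiring 7 comparisons. The merge step runs in O(n) time where n is the total number of elements.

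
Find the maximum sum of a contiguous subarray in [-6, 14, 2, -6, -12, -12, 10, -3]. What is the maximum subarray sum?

Using Kadane's algorithm on [-6, 14, 2, -6, -12, -12, 10, -3]:

Scanning through the array:
Position 1 (value 14): max_ending_here = 14, max_so_far = 14
Position 2 (value 2): max_ending_here = 16, max_so_far = 16
Position 3 (value -6): max_ending_here = 10, max_so_far = 16
Position 4 (value -12): max_ending_here = -2, max_so_far = 16
Position 5 (value -12): max_ending_here = -12, max_so_far = 16
Position 6 (value 10): max_ending_here = 10, max_so_far = 16
Position 7 (value -3): max_ending_here = 7, max_so_far = 16

Maximum subarray: [14, 2]
Maximum sum: 16

The maximum subarray is [14, 2] with sum 16. This subarray runs from index 1 to index 2.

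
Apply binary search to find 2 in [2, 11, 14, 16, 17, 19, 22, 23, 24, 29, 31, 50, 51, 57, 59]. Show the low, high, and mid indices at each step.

Binary search for 2 in [2, 11, 14, 16, 17, 19, 22, 23, 24, 29, 31, 50, 51, 57, 59]:

lo=0, hi=14, mid=7, arr[mid]=23 -> 23 > 2, search left half
lo=0, hi=6, mid=3, arr[mid]=16 -> 16 > 2, search left half
lo=0, hi=2, mid=1, arr[mid]=11 -> 11 > 2, search left half
lo=0, hi=0, mid=0, arr[mid]=2 -> Found target at index 0!

Binary search finds 2 at index 0 after 4 comparisons. The search repeatedly halves the search space by comparing with the middle element.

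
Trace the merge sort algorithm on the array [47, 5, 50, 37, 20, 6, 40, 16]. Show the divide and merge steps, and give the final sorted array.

Merge sort trace:

Split: [47, 5, 50, 37, 20, 6, 40, 16] -> [47, 5, 50, 37] and [20, 6, 40, 16]
  Split: [47, 5, 50, 37] -> [47, 5] and [50, 37]
    Split: [47, 5] -> [47] and [5]
    Merge: [47] + [5] -> [5, 47]
    Split: [50, 37] -> [50] and [37]
    Merge: [50] + [37] -> [37, 50]
  Merge: [5, 47] + [37, 50] -> [5, 37, 47, 50]
  Split: [20, 6, 40, 16] -> [20, 6] and [40, 16]
    Split: [20, 6] -> [20] and [6]
    Merge: [20] + [6] -> [6, 20]
    Split: [40, 16] -> [40] and [16]
    Merge: [40] + [16] -> [16, 40]
  Merge: [6, 20] + [16, 40] -> [6, 16, 20, 40]
Merge: [5, 37, 47, 50] + [6, 16, 20, 40] -> [5, 6, 16, 20, 37, 40, 47, 50]

Final sorted array: [5, 6, 16, 20, 37, 40, 47, 50]

The merge sort proceeds by recursively splitting the array and merging sorted halves.
After all merges, the sorted array is [5, 6, 16, 20, 37, 40, 47, 50].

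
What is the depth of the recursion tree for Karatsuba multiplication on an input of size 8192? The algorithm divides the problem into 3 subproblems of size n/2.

For divide and conquer with division factor 2:

Problem sizes at each level:
Level 0: 8192
Level 1: 4096
Level 2: 2048
Level 3: 1024
Level 4: 512
Level 5: 256
Level 6: 128
Level 7: 64
Level 8: 32
Level 9: 16
Level 10: 8
Level 11: 4
Level 12: 2
Level 13: 1

The root is level 0 and the size-1 base case is level 13 (the tree spans levels 0 through 13, i.e. 14 levels counting the root), so the depth is the number of divisions: log_2(8192) = 13

The recursion tree depth is log_2(8192) = 13. At each level, the problem size is divided by 2, so it takes 13 divisions to reduce to a base case of size 1. The algorithm makes 3 recursive calls at each level.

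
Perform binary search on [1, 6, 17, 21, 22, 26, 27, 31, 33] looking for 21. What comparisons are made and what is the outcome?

Binary search for 21 in [1, 6, 17, 21, 22, 26, 27, 31, 33]:

lo=0, hi=8, mid=4, arr[mid]=22 -> 22 > 21, search left half
lo=0, hi=3, mid=1, arr[mid]=6 -> 6 < 21, search right half
lo=2, hi=3, mid=2, arr[mid]=17 -> 17 < 21, search right half
lo=3, hi=3, mid=3, arr[mid]=21 -> Found target at index 3!

Binary search finds 21 at index 3 after 4 comparisons. The search repeatedly halves the search space by comparing with the middle element.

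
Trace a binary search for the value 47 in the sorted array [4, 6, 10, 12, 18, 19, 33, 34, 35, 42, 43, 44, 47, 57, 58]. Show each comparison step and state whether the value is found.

Binary search for 47 in [4, 6, 10, 12, 18, 19, 33, 34, 35, 42, 43, 44, 47, 57, 58]:

lo=0, hi=14, mid=7, arr[mid]=34 -> 34 < 47, search right half
lo=8, hi=14, mid=11, arr[mid]=44 -> 44 < 47, search right half
lo=12, hi=14, mid=13, arr[mid]=57 -> 57 > 47, search left half
lo=12, hi=12, mid=12, arr[mid]=47 -> Found target at index 12!

Binary search finds 47 at index 12 after 4 comparisons. The search repeatedly halves the search space by comparing with the middle element.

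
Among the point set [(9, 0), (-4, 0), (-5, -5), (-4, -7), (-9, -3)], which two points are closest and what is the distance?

Computing all pairwise distances among 5 points:

d((9, 0), (-4, 0)) = 13.0
d((9, 0), (-5, -5)) = 14.8661
d((9, 0), (-4, -7)) = 14.7648
d((9, 0), (-9, -3)) = 18.2483
d((-4, 0), (-5, -5)) = 5.099
d((-4, 0), (-4, -7)) = 7.0
d((-4, 0), (-9, -3)) = 5.831
d((-5, -5), (-4, -7)) = 2.2361 <-- minimum
d((-5, -5), (-9, -3)) = 4.4721
d((-4, -7), (-9, -3)) = 6.4031

Closest pair: (-5, -5) and (-4, -7) with distance 2.2361

The closest pair is (-5, -5) and (-4, -7) with Euclidean distance 2.2361. For 5 points, brute-force pairwise comparison is shown above. For large n, the divide-and-conquer algorithm (sort by x, recurse on halves, check the dividing strip) achieves O(n log n).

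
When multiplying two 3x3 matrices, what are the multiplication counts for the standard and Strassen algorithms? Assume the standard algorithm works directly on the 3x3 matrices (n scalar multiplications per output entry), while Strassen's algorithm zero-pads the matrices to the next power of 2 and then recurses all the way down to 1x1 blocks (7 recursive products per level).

Matrix multiplication for 3x3 matrices:

Strassen's algorithm requires power-of-2 dimensions. Pad 3x3 to 4x4 (next power of 2).

Standard algorithm: 3^3 = 27 multiplications
Strassen's algorithm: 7^(log2(4)) = 7^2 = 49 multiplications
Difference: 27 - 49 = -22 (Strassen uses MORE here due to padding overhead — for small or just-over-power-of-2 n, padding can outweigh the per-level savings)

Standard: 27 multiplications (3^3). Strassen: 49 multiplications (7^2, after padding to 4x4). Strassen reduces 8 recursive multiplications to 7 at each level.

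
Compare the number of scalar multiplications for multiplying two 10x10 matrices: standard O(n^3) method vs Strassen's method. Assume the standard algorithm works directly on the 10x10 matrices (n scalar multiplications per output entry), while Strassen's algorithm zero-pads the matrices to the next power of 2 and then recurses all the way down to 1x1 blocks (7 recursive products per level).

Matrix multiplication for 10x10 matrices:

Strassen's algorithm requires power-of-2 dimensions. Pad 10x10 to 16x16 (next power of 2).

Standard algorithm: 10^3 = 1000 multiplications
Strassen's algorithm: 7^(log2(16)) = 7^4 = 2401 multiplications
Difference: 1000 - 2401 = -1401 (Strassen uses MORE here due to padding overhead — for small or just-over-power-of-2 n, padding can outweigh the per-level savings)

Standard: 1000 multiplications (10^3). Strassen: 2401 multiplications (7^4, after padding to 16x16). Strassen reduces 8 recursive multiplications to 7 at each level.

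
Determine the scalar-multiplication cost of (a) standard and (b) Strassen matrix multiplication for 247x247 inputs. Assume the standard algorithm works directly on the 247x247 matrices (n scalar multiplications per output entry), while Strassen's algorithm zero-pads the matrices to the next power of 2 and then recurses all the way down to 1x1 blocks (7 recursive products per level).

Matrix multiplication for 247x247 matrices:

Strassen's algorithm requires power-of-2 dimensions. Pad 247x247 to 256x256 (next power of 2).

Standard algorithm: 247^3 = 15069223 multiplications
Strassen's algorithm: 7^(log2(256)) = 7^8 = 5764801 multiplications
Savings: 15069223 - 5764801 = 9304422 multiplications

Standard: 15069223 multiplications (247^3). Strassen: 5764801 multiplications (7^8, after padding to 256x256). Strassen reduces 8 recursive multiplications to 7 at each level.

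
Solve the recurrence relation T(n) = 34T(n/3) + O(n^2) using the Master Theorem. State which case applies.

Master Theorem for T(n) = 34T(n/3) + O(n^2):

a = 34, b = 3, c = 2
log_b(a) = log_3(34) = 3.2098

Case 1: c = 2 < log_3(34) = 3.2098
T(n) = O(n^(log_3 34))

For T(n) = 34T(n/3) + O(n^2): log_3(34) = 3.2098. This is Case 1 of the Master Theorem (c < log_b(a), work dominated by leaves), giving O(n^(log_3 34)).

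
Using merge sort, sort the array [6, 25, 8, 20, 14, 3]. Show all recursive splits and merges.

Merge sort trace:

Split: [6, 25, 8, 20, 14, 3] -> [6, 25, 8] and [20, 14, 3]
  Split: [6, 25, 8] -> [6] and [25, 8]
    Split: [25, 8] -> [25] and [8]
    Merge: [25] + [8] -> [8, 25]
  Merge: [6] + [8, 25] -> [6, 8, 25]
  Split: [20, 14, 3] -> [20] and [14, 3]
    Split: [14, 3] -> [14] and [3]
    Merge: [14] + [3] -> [3, 14]
  Merge: [20] + [3, 14] -> [3, 14, 20]
Merge: [6, 8, 25] + [3, 14, 20] -> [3, 6, 8, 14, 20, 25]

Final sorted array: [3, 6, 8, 14, 20, 25]

The merge sort proceeds by recursively splitting the array and merging sorted halves.
After all merges, the sorted array is [3, 6, 8, 14, 20, 25].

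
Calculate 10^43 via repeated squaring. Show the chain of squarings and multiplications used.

Computing 10^43 by squaring (build up from 10^1; each line after the first costs one multiplication):

10^1 = 10
10^2 = (10^1)^2 = 10^2 = 100
10^4 = (10^2)^2 = 100^2 = 10000
10^5 = 10 * 10^4 = 10 * 10000 = 100000
10^10 = (10^5)^2 = 100000^2 = 10000000000
10^20 = (10^10)^2 = 10000000000^2 = 100000000000000000000
10^21 = 10 * 10^20 = 10 * 100000000000000000000 = 1000000000000000000000
10^42 = (10^21)^2 = 1000000000000000000000^2 = 1000000000000000000000000000000000000000000
10^43 = 10 * 10^42 = 10 * 1000000000000000000000000000000000000000000 = 10000000000000000000000000000000000000000000

Result: 10000000000000000000000000000000000000000000
Multiplications needed: 8 (8 lines after 10^1)

10^43 = 10000000000000000000000000000000000000000000. Using exponentiation by squaring, this requires 8 multiplications. The key idea: if the exponent is even, square the half-power; if odd, multiply by the base once.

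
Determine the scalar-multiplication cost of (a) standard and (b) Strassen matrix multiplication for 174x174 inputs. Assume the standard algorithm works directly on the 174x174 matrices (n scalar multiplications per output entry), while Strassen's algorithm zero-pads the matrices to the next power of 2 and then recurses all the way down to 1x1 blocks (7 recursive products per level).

Matrix multiplication for 174x174 matrices:

Strassen's algorithm requires power-of-2 dimensions. Pad 174x174 to 256x256 (next power of 2).

Standard algorithm: 174^3 = 5268024 multiplications
Strassen's algorithm: 7^(log2(256)) = 7^8 = 5764801 multiplications
Difference: 5268024 - 5764801 = -496777 (Strassen uses MORE here due to padding overhead — for small or just-over-power-of-2 n, padding can outweigh the per-level savings)

Standard: 5268024 multiplications (174^3). Strassen: 5764801 multiplications (7^8, after padding to 256x256). Strassen reduces 8 recursive multiplications to 7 at each level.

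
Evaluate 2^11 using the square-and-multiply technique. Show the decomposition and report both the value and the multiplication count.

Computing 2^11 by squaring (build up from 2^1; each line after the first costs one multiplication):

2^1 = 2
2^2 = (2^1)^2 = 2^2 = 4
2^4 = (2^2)^2 = 4^2 = 16
2^5 = 2 * 2^4 = 2 * 16 = 32
2^10 = (2^5)^2 = 32^2 = 1024
2^11 = 2 * 2^10 = 2 * 1024 = 2048

Result: 2048
Multiplications needed: 5 (5 lines after 2^1)

2^11 = 2048. Using exponentiation by squaring, this requires 5 multiplications. The key idea: if the exponent is even, square the half-power; if odd, multiply by the base once.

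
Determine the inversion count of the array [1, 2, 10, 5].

Finding inversions in [1, 2, 10, 5]:

(2, 3): arr[2]=10 > arr[3]=5

Total inversions: 1

The array has 1 inversion(s): (2,3). Each pair (i,j) satisfies i < j and arr[i] > arr[j].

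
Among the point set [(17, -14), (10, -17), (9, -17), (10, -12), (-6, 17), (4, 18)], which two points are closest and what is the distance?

Computing all pairwise distances among 6 points:

d((17, -14), (10, -17)) = 7.6158
d((17, -14), (9, -17)) = 8.544
d((17, -14), (10, -12)) = 7.2801
d((17, -14), (-6, 17)) = 38.6005
d((17, -14), (4, 18)) = 34.5398
d((10, -17), (9, -17)) = 1.0 <-- minimum
d((10, -17), (10, -12)) = 5.0
d((10, -17), (-6, 17)) = 37.5766
d((10, -17), (4, 18)) = 35.5106
d((9, -17), (10, -12)) = 5.099
d((9, -17), (-6, 17)) = 37.1618
d((9, -17), (4, 18)) = 35.3553
d((10, -12), (-6, 17)) = 33.121
d((10, -12), (4, 18)) = 30.5941
d((-6, 17), (4, 18)) = 10.0499

Closest pair: (10, -17) and (9, -17) with distance 1.0

The closest pair is (10, -17) and (9, -17) with Euclidean distance 1.0. For 6 points, brute-force pairwise comparison is shown above. For large n, the divide-and-conquer algorithm (sort by x, recurse on halves, check the dividing strip) achieves O(n log n).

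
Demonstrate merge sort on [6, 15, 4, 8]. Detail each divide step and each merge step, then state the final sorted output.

Merge sort trace:

Split: [6, 15, 4, 8] -> [6, 15] and [4, 8]
  Split: [6, 15] -> [6] and [15]
  Merge: [6] + [15] -> [6, 15]
  Split: [4, 8] -> [4] and [8]
  Merge: [4] + [8] -> [4, 8]
Merge: [6, 15] + [4, 8] -> [4, 6, 8, 15]

Final sorted array: [4, 6, 8, 15]

The merge sort proceeds by recursively splitting the array and merging sorted halves.
After all merges, the sorted array is [4, 6, 8, 15].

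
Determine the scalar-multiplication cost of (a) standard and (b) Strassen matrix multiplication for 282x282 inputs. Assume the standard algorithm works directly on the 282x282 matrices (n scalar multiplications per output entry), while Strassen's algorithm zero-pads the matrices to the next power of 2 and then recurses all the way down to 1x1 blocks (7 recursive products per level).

Matrix multiplication for 282x282 matrices:

Strassen's algorithm requires power-of-2 dimensions. Pad 282x282 to 512x512 (next power of 2).

Standard algorithm: 282^3 = 22425768 multiplications
Strassen's algorithm: 7^(log2(512)) = 7^9 = 40353607 multiplications
Difference: 22425768 - 40353607 = -17927839 (Strassen uses MORE here due to padding overhead — for small or just-over-power-of-2 n, padding can outweigh the per-level savings)

Standard: 22425768 multiplications (282^3). Strassen: 40353607 multiplications (7^9, after padding to 512x512). Strassen reduces 8 recursive multiplications to 7 at each level.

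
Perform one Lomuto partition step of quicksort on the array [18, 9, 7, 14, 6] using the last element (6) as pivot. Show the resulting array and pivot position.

Lomuto partition with pivot = 6:

Initial array: [18, 9, 7, 14, 6]

arr[0]=18 > 6: no swap
arr[1]=9 > 6: no swap
arr[2]=7 > 6: no swap
arr[3]=14 > 6: no swap

Place pivot at position 0: [6, 9, 7, 14, 18]
Pivot position: 0

After partitioning with pivot 6, the array becomes [6, 9, 7, 14, 18]. The pivot is placed at index 0. All elements to the left of the pivot are <= 6, and all elements to the right are > 6.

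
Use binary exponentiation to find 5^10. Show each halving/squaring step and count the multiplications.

Computing 5^10 by squaring (build up from 5^1; each line after the first costs one multiplication):

5^1 = 5
5^2 = (5^1)^2 = 5^2 = 25
5^4 = (5^2)^2 = 25^2 = 625
5^5 = 5 * 5^4 = 5 * 625 = 3125
5^10 = (5^5)^2 = 3125^2 = 9765625

Result: 9765625
Multiplications needed: 4 (4 lines after 5^1)

5^10 = 9765625. Using exponentiation by squaring, this requires 4 multiplications. The key idea: if the exponent is even, square the half-power; if odd, multiply by the base once.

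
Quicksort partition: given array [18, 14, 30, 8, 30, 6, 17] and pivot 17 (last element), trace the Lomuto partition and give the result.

Lomuto partition with pivot = 17:

Initial array: [18, 14, 30, 8, 30, 6, 17]

arr[0]=18 > 17: no swap
arr[1]=14 <= 17: swap with position 0, array becomes [14, 18, 30, 8, 30, 6, 17]
arr[2]=30 > 17: no swap
arr[3]=8 <= 17: swap with position 1, array becomes [14, 8, 30, 18, 30, 6, 17]
arr[4]=30 > 17: no swap
arr[5]=6 <= 17: swap with position 2, array becomes [14, 8, 6, 18, 30, 30, 17]

Place pivot at position 3: [14, 8, 6, 17, 30, 30, 18]
Pivot position: 3

After partitioning with pivot 17, the array becomes [14, 8, 6, 17, 30, 30, 18]. The pivot is placed at index 3. All elements to the left of the pivot are <= 17, and all elements to the right are > 17.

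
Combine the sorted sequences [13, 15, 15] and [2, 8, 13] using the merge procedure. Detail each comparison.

Merging process:

Compare 13 vs 2: take 2 from right. Merged: [2]
Compare 13 vs 8: take 8 from right. Merged: [2, 8]
Compare 13 vs 13: take 13 from left. Merged: [2, 8, 13]
Compare 15 vs 13: take 13 from right. Merged: [2, 8, 13, 13]
Append remaining from left: [15, 15]. Merged: [2, 8, 13, 13, 15, 15]

Final merged array: [2, 8, 13, 13, 15, 15]
Total comparisons: 4

The merged array is [2, 8, 13, 13, 15, 15], requiring 4 comparisons. The merge step runs in O(n) time where n is the total number of elements.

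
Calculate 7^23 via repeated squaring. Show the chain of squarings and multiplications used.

Computing 7^23 by squaring (build up from 7^1; each line after the first costs one multiplication):

7^1 = 7
7^2 = (7^1)^2 = 7^2 = 49
7^4 = (7^2)^2 = 49^2 = 2401
7^5 = 7 * 7^4 = 7 * 2401 = 16807
7^10 = (7^5)^2 = 16807^2 = 282475249
7^11 = 7 * 7^10 = 7 * 282475249 = 1977326743
7^22 = (7^11)^2 = 1977326743^2 = 3909821048582988049
7^23 = 7 * 7^22 = 7 * 3909821048582988049 = 27368747340080916343

Result: 27368747340080916343
Multiplications needed: 7 (7 lines after 7^1)

7^23 = 27368747340080916343. Using exponentiation by squaring, this requires 7 multiplications. The key idea: if the exponent is even, square the half-power; if odd, multiply by the base once.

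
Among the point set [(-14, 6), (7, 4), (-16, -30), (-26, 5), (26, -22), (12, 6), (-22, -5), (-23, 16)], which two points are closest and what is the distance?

Computing all pairwise distances among 8 points:

d((-14, 6), (7, 4)) = 21.095
d((-14, 6), (-16, -30)) = 36.0555
d((-14, 6), (-26, 5)) = 12.0416
d((-14, 6), (26, -22)) = 48.8262
d((-14, 6), (12, 6)) = 26.0
d((-14, 6), (-22, -5)) = 13.6015
d((-14, 6), (-23, 16)) = 13.4536
d((7, 4), (-16, -30)) = 41.0488
d((7, 4), (-26, 5)) = 33.0151
d((7, 4), (26, -22)) = 32.2025
d((7, 4), (12, 6)) = 5.3852 <-- minimum
d((7, 4), (-22, -5)) = 30.3645
d((7, 4), (-23, 16)) = 32.311
d((-16, -30), (-26, 5)) = 36.4005
d((-16, -30), (26, -22)) = 42.7551
d((-16, -30), (12, 6)) = 45.607
d((-16, -30), (-22, -5)) = 25.7099
d((-16, -30), (-23, 16)) = 46.5296
d((-26, 5), (26, -22)) = 58.5918
d((-26, 5), (12, 6)) = 38.0132
d((-26, 5), (-22, -5)) = 10.7703
d((-26, 5), (-23, 16)) = 11.4018
d((26, -22), (12, 6)) = 31.305
d((26, -22), (-22, -5)) = 50.9215
d((26, -22), (-23, 16)) = 62.0081
d((12, 6), (-22, -5)) = 35.7351
d((12, 6), (-23, 16)) = 36.4005
d((-22, -5), (-23, 16)) = 21.0238

Closest pair: (7, 4) and (12, 6) with distance 5.3852

The closest pair is (7, 4) and (12, 6) with Euclidean distance 5.3852. For 8 points, brute-force pairwise comparison is shown above. For large n, the divide-and-conquer algorithm (sort by x, recurse on halves, check the dividing strip) achieves O(n log n).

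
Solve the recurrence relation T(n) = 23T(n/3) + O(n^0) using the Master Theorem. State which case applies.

Master Theorem for T(n) = 23T(n/3) + O(n^0):

a = 23, b = 3, c = 0
log_b(a) = log_3(23) = 2.8540

Case 1: c = 0 < log_3(23) = 2.8540
T(n) = O(n^(log_3 23))

For T(n) = 23T(n/3) + O(n^0): log_3(23) = 2.8540. This is Case 1 of the Master Theorem (c < log_b(a), work dominated by leaves), giving O(n^(log_3 23)).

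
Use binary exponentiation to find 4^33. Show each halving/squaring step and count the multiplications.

Computing 4^33 by squaring (build up from 4^1; each line after the first costs one multiplication):

4^1 = 4
4^2 = (4^1)^2 = 4^2 = 16
4^4 = (4^2)^2 = 16^2 = 256
4^8 = (4^4)^2 = 256^2 = 65536
4^16 = (4^8)^2 = 65536^2 = 4294967296
4^32 = (4^16)^2 = 4294967296^2 = 18446744073709551616
4^33 = 4 * 4^32 = 4 * 18446744073709551616 = 73786976294838206464

Result: 73786976294838206464
Multiplications needed: 6 (6 lines after 4^1)

4^33 = 73786976294838206464. Using exponentiation by squaring, this requires 6 multiplications. The key idea: if the exponent is even, square the half-power; if odd, multiply by the base once.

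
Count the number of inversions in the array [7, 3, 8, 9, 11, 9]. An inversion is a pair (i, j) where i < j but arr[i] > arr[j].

Finding inversions in [7, 3, 8, 9, 11, 9]:

(0, 1): arr[0]=7 > arr[1]=3
(4, 5): arr[4]=11 > arr[5]=9

Total inversions: 2

The array has 2 inversion(s): (0,1), (4,5). Each pair (i,j) satisfies i < j and arr[i] > arr[j].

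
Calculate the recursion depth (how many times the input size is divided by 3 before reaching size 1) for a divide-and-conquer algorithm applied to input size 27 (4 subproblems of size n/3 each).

For divide and conquer with division factor 3:

Problem sizes at each level:
Level 0: 27
Level 1: 9
Level 2: 3
Level 3: 1

The root is level 0 and the size-1 base case is level 3 (the tree spans levels 0 through 3, i.e. 4 levels counting the root), so the depth is the number of divisions: log_3(27) = 3

The recursion tree depth is log_3(27) = 3. At each level, the problem size is divided by 3, so it takes 3 divisions to reduce to a base case of size 1. The algorithm makes 4 recursive calls at each level.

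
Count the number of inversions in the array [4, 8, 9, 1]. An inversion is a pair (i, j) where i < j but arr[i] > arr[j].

Finding inversions in [4, 8, 9, 1]:

(0, 3): arr[0]=4 > arr[3]=1
(1, 3): arr[1]=8 > arr[3]=1
(2, 3): arr[2]=9 > arr[3]=1

Total inversions: 3

The array has 3 inversion(s): (0,3), (1,3), (2,3). Each pair (i,j) satisfies i < j and arr[i] > arr[j].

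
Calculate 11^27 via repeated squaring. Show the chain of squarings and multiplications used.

Computing 11^27 by squaring (build up from 11^1; each line after the first costs one multiplication):

11^1 = 11
11^2 = (11^1)^2 = 11^2 = 121
11^3 = 11 * 11^2 = 11 * 121 = 1331
11^6 = (11^3)^2 = 1331^2 = 1771561
11^12 = (11^6)^2 = 1771561^2 = 3138428376721
11^13 = 11 * 11^12 = 11 * 3138428376721 = 34522712143931
11^26 = (11^13)^2 = 34522712143931^2 = 1191817653772720942460132761
11^27 = 11 * 11^26 = 11 * 1191817653772720942460132761 = 13109994191499930367061460371

Result: 13109994191499930367061460371
Multiplications needed: 7 (7 lines after 11^1)

11^27 = 13109994191499930367061460371. Using exponentiation by squaring, this requires 7 multiplications. The key idea: if the exponent is even, square the half-power; if odd, multiply by the base once.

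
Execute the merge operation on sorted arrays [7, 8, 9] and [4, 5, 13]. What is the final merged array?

Merging process:

Compare 7 vs 4: take 4 from right. Merged: [4]
Compare 7 vs 5: take 5 from right. Merged: [4, 5]
Compare 7 vs 13: take 7 from left. Merged: [4, 5, 7]
Compare 8 vs 13: take 8 from left. Merged: [4, 5, 7, 8]
Compare 9 vs 13: take 9 from left. Merged: [4, 5, 7, 8, 9]
Append remaining from right: [13]. Merged: [4, 5, 7, 8, 9, 13]

Final merged array: [4, 5, 7, 8, 9, 13]
Total comparisons: 5

The merged array is [4, 5, 7, 8, 9, 13], requiring 5 comparisons. The merge step runs in O(n) time where n is the total number of elements.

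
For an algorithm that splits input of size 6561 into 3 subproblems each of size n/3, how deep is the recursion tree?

For divide and conquer with division factor 3:

Problem sizes at each level:
Level 0: 6561
Level 1: 2187
Level 2: 729
Level 3: 243
Level 4: 81
Level 5: 27
Level 6: 9
Level 7: 3
Level 8: 1

The root is level 0 and the size-1 base case is level 8 (the tree spans levels 0 through 8, i.e. 9 levels counting the root), so the depth is the number of divisions: log_3(6561) = 8

The recursion tree depth is log_3(6561) = 8. At each level, the problem size is divided by 3, so it takes 8 divisions to reduce to a base case of size 1. The algorithm makes 3 recursive calls at each level.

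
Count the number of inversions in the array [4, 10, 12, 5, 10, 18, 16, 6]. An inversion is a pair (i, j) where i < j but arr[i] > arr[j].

Finding inversions in [4, 10, 12, 5, 10, 18, 16, 6]:

(1, 3): arr[1]=10 > arr[3]=5
(1, 7): arr[1]=10 > arr[7]=6
(2, 3): arr[2]=12 > arr[3]=5
(2, 4): arr[2]=12 > arr[4]=10
(2, 7): arr[2]=12 > arr[7]=6
(4, 7): arr[4]=10 > arr[7]=6
(5, 6): arr[5]=18 > arr[6]=16
(5, 7): arr[5]=18 > arr[7]=6
(6, 7): arr[6]=16 > arr[7]=6

Total inversions: 9

The array has 9 inversion(s): (1,3), (1,7), (2,3), (2,4), (2,7), (4,7), (5,6), (5,7), (6,7). Each pair (i,j) satisfies i < j and arr[i] > arr[j].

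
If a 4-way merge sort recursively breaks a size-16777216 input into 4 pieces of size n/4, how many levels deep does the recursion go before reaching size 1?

For divide and conquer with division factor 4:

Problem sizes at each level:
Level 0: 16777216
Level 1: 4194304
Level 2: 1048576
Level 3: 262144
Level 4: 65536
Level 5: 16384
Level 6: 4096
Level 7: 1024
Level 8: 256
Level 9: 64
Level 10: 16
Level 11: 4
Level 12: 1

The root is level 0 and the size-1 base case is level 12 (the tree spans levels 0 through 12, i.e. 13 levels counting the root), so the depth is the number of divisions: log_4(16777216) = 12

The recursion tree depth is log_4(16777216) = 12. At each level, the problem size is divided by 4, so it takes 12 divisions to reduce to a base case of size 1. The algorithm makes 4 recursive calls at each level.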